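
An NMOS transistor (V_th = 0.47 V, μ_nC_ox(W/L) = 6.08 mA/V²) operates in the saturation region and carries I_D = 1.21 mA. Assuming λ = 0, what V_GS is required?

In saturation I_D = ½ k_n (V_GS − V_th)², so V_GS − V_th = √(2 I_D / k_n) = √(2 × 1.21 / 6.08) = 0.631 V.
V_GS = 0.47 + 0.631 = 1.1 V.

V_GS = 1.10 V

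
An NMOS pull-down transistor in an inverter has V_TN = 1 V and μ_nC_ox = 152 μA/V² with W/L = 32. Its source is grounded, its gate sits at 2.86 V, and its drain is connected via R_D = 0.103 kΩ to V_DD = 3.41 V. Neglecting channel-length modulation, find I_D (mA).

I_D = 8.41 mA

V_GS = V_G = 2.86 V, so V_ov = 2.86 − 1 = 1.86 V.
k_n = μ_nC_ox · (W/L) = 4.864 mA/V².
Assume saturation: I_D = ½ k_n V_ov² = 0.5 × 4.864 × 1.86² = 8.41 mA, giving V_DS = V_DD − I_D R_D = 3.41 − 8.41 × 0.103 = 2.54 V.
V_DS = 2.54 V ≥ V_ov = 1.86 V, confirming saturation.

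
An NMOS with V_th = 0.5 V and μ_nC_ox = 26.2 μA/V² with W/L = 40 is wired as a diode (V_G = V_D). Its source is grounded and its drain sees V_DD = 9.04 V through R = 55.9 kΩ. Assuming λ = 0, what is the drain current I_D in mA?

I_D = 0.143 mA

With gate tied to drain, V_GS = V_DS ≥ V_GS − V_th, so the device is in saturation.
k_n = μ_nC_ox · (W/L) = 1.048 mA/V².
KCL at the drain: ½ k_n (V_GS − V_th)² = (V_DD − V_GS)/R.
Let x = V_GS − 0.5. Then 29.3 x² + x − 8.54 = 0, giving x = 0.523 V (positive root), so V_GS = 1.02 V.
I_D = (V_DD − V_GS)/R = (9.04 − 1.02) / 55.9 = 0.143 mA.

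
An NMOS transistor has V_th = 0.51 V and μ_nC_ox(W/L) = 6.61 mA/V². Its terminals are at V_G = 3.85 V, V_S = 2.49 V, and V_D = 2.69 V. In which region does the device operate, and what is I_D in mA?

V_GS = V_G − V_S = 3.85 − 2.49 = 1.36 V; V_DS = V_D − V_S = 2.69 − 2.49 = 0.2 V.
V_ov = V_GS − V_th = 1.36 − 0.51 = 0.85 V.
Since V_DS = 0.2 V < V_ov = 0.85 V, the device is in the triode region.
I_D = k_n [V_ov · V_DS − ½ V_DS²] = 6.61 × [0.85 × 0.2 − 0.5 × 0.2²] = 0.991 mA.

Triode; I_D = 0.991 mA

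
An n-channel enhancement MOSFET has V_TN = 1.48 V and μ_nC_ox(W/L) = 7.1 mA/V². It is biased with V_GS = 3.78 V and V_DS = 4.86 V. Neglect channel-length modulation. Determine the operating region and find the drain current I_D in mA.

V_ov = V_GS − V_TN = 3.78 − 1.48 = 2.3 V.
Since V_DS = 4.86 V ≥ V_ov = 2.3 V, the device is in saturation.
I_D = ½ k_n V_ov² = 0.5 × 7.1 × 2.3² = 18.8 mA.

Saturation; I_D = 18.8 mA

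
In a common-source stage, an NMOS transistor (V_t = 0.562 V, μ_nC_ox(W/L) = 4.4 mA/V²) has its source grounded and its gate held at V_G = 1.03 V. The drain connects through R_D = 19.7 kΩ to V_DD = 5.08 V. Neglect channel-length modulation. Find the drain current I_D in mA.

V_GS = V_G = 1.03 V, so V_ov = 1.03 − 0.562 = 0.468 V.
Assume saturation: I_D = ½ k_n V_ov² = 0.5 × 4.4 × 0.468² = 0.482 mA, giving V_DS = V_DD − I_D R_D = 5.08 − 0.482 × 19.7 = -4.41 V.
But -4.41 V < V_ov = 0.468 V, so the device is actually in triode.
In triode I_D = k_n[V_ov V_DS − ½ V_DS²] and I_D = (V_DD − V_DS)/R_D. Equating: 43.3 V_DS² − 41.57 V_DS + 5.08 = 0, giving V_DS = 0.144 V (the root below V_ov).
I_D = (5.08 − 0.144) / 19.7 = 0.251 mA.

I_D = 0.251 mA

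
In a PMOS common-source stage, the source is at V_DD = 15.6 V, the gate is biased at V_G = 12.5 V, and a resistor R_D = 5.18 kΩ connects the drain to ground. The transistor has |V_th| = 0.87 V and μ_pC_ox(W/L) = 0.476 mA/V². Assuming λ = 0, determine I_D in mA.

V_SG = V_DD − V_G = 15.6 − 12.5 = 3.1 V, so V_ov = 3.1 − 0.87 = 2.23 V.
Assume saturation: I_D = ½ k_p V_ov² = 0.5 × 0.476 × 2.23² = 1.18 mA, giving V_SD = V_DD − I_D R_D = 15.6 − 1.18 × 5.18 = 9.47 V.
V_SD = 9.47 V ≥ V_ov = 2.23 V, confirming saturation.

I_D = 1.18 mA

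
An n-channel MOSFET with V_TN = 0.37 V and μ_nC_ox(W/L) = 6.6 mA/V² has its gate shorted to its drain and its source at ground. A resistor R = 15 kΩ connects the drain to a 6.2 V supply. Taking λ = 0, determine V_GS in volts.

V_GS = 0.703 V

With gate tied to drain, V_GS = V_DS ≥ V_GS − V_TN, so the device is in saturation.
KCL at the drain: ½ k_n (V_GS − V_TN)² = (V_DD − V_GS)/R.
Let x = V_GS − 0.37. Then 49.5 x² + x − 5.83 = 0, giving x = 0.333 V (positive root), so V_GS = 0.703 V.
I_D = (V_DD − V_GS)/R = (6.2 − 0.703) / 15 = 0.366 mA.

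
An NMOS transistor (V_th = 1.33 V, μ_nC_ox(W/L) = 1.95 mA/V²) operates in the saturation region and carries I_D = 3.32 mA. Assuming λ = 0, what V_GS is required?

V_GS = 3.18 V

In saturation I_D = ½ k_n (V_GS − V_th)², so V_GS − V_th = √(2 I_D / k_n) = √(2 × 3.32 / 1.95) = 1.85 V.
V_GS = 1.33 + 1.85 = 3.18 V.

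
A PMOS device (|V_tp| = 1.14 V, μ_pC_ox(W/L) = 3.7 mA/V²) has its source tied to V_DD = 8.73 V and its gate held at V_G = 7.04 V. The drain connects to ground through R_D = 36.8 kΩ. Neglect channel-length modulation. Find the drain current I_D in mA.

V_SG = V_DD − V_G = 8.73 − 7.04 = 1.69 V, so V_ov = 1.69 − 1.14 = 0.55 V.
Assume saturation: I_D = ½ k_p V_ov² = 0.5 × 3.7 × 0.55² = 0.56 mA, giving V_SD = V_DD − I_D R_D = 8.73 − 0.56 × 36.8 = -11.9 V.
But -11.9 V < V_ov = 0.55 V, so the device is actually in triode.
In triode I_D = k_p[V_ov V_SD − ½ V_SD²] and I_D = (V_DD − V_SD)/R_D. Equating: 68.1 V_SD² − 75.89 V_SD + 8.73 = 0, giving V_SD = 0.13 V (the root below V_ov).
I_D = (8.73 − 0.13) / 36.8 = 0.234 mA.

I_D = 0.234 mA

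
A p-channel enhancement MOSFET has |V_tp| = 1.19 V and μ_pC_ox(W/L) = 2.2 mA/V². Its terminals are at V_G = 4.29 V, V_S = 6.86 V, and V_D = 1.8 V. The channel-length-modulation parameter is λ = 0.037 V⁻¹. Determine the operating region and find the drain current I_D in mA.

V_SG = V_S − V_G = 6.86 − 4.29 = 2.57 V; V_SD = V_S − V_D = 6.86 − 1.8 = 5.06 V.
V_ov = V_SG − |V_tp| = 2.57 − 1.19 = 1.38 V.
Since V_SD = 5.06 V ≥ V_ov = 1.38 V, the device is in saturation.
I_D = ½ k_p V_ov² (1 + λ V_SD) = 0.5 × 2.2 × 1.38² × (1 + 0.037 × 5.06) = 2.49 mA.

Saturation; I_D = 2.49 mA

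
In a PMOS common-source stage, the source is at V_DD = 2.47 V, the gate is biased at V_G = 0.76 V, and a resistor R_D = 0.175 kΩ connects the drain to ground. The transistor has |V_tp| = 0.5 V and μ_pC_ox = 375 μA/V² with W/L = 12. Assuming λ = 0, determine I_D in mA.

V_SG = V_DD − V_G = 2.47 − 0.76 = 1.71 V, so V_ov = 1.71 − 0.5 = 1.21 V.
k_p = μ_pC_ox · (W/L) = 4.5 mA/V².
Assume saturation: I_D = ½ k_p V_ov² = 0.5 × 4.5 × 1.21² = 3.29 mA, giving V_SD = V_DD − I_D R_D = 2.47 − 3.29 × 0.175 = 1.89 V.
V_SD = 1.89 V ≥ V_ov = 1.21 V, confirming saturation.

I_D = 3.29 mA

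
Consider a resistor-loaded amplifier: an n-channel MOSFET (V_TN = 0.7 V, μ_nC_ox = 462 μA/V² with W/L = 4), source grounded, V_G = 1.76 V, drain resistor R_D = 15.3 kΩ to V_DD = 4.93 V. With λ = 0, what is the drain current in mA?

I_D = 0.311 mA

V_GS = V_G = 1.76 V, so V_ov = 1.76 − 0.7 = 1.06 V.
k_n = μ_nC_ox · (W/L) = 1.848 mA/V².
Assume saturation: I_D = ½ k_n V_ov² = 0.5 × 1.848 × 1.06² = 1.04 mA, giving V_DS = V_DD − I_D R_D = 4.93 − 1.04 × 15.3 = -11 V.
But -11 V < V_ov = 1.06 V, so the device is actually in triode.
In triode I_D = k_n[V_ov V_DS − ½ V_DS²] and I_D = (V_DD − V_DS)/R_D. Equating: 14.1 V_DS² − 30.97 V_DS + 4.93 = 0, giving V_DS = 0.173 V (the root below V_ov).
I_D = (4.93 − 0.173) / 15.3 = 0.311 mA.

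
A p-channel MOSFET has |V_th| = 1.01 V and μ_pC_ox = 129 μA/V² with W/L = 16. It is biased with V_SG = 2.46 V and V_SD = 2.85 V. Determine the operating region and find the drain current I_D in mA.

k_p = μ_pC_ox · (W/L) = 2.064 mA/V².
V_ov = V_SG − |V_th| = 2.46 − 1.01 = 1.45 V.
Since V_SD = 2.85 V ≥ V_ov = 1.45 V, the device is in saturation.
I_D = ½ k_p V_ov² = 0.5 × 2.064 × 1.45² = 2.17 mA.

Saturation; I_D = 2.17 mA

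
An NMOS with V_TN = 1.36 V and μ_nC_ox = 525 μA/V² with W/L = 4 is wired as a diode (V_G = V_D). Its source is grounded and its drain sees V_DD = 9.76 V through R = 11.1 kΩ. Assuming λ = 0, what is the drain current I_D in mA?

I_D = 0.684 mA

With gate tied to drain, V_GS = V_DS ≥ V_GS − V_TN, so the device is in saturation.
k_n = μ_nC_ox · (W/L) = 2.1 mA/V².
KCL at the drain: ½ k_n (V_GS − V_TN)² = (V_DD − V_GS)/R.
Let x = V_GS − 1.36. Then 11.7 x² + x − 8.4 = 0, giving x = 0.807 V (positive root), so V_GS = 2.17 V.
I_D = (V_DD − V_GS)/R = (9.76 − 2.17) / 11.1 = 0.684 mA.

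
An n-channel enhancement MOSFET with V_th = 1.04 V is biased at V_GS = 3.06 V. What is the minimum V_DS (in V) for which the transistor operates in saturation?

V_DS,sat = 2.02 V

The boundary between triode and saturation is V_DS = V_GS − V_th = V_ov.
V_ov = 3.06 − 1.04 = 2.02 V.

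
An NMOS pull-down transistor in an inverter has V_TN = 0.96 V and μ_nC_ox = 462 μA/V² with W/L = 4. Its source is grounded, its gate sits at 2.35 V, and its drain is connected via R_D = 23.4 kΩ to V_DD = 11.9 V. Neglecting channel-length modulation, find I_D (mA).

I_D = 0.500 mA

V_GS = V_G = 2.35 V, so V_ov = 2.35 − 0.96 = 1.39 V.
k_n = μ_nC_ox · (W/L) = 1.848 mA/V².
Assume saturation: I_D = ½ k_n V_ov² = 0.5 × 1.848 × 1.39² = 1.79 mA, giving V_DS = V_DD − I_D R_D = 11.9 − 1.79 × 23.4 = -29.9 V.
But -29.9 V < V_ov = 1.39 V, so the device is actually in triode.
In triode I_D = k_n[V_ov V_DS − ½ V_DS²] and I_D = (V_DD − V_DS)/R_D. Equating: 21.6 V_DS² − 61.11 V_DS + 11.9 = 0, giving V_DS = 0.21 V (the root below V_ov).
I_D = (11.9 − 0.21) / 23.4 = 0.5 mA.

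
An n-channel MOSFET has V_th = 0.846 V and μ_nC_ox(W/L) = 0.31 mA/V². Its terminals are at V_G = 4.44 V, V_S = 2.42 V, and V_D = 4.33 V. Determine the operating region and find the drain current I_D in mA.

V_GS = V_G − V_S = 4.44 − 2.42 = 2.02 V; V_DS = V_D − V_S = 4.33 − 2.42 = 1.91 V.
V_ov = V_GS − V_th = 2.02 − 0.846 = 1.17 V.
Since V_DS = 1.91 V ≥ V_ov = 1.17 V, the device is in saturation.
I_D = ½ k_n V_ov² = 0.5 × 0.31 × 1.17² = 0.214 mA.

Saturation; I_D = 0.214 mA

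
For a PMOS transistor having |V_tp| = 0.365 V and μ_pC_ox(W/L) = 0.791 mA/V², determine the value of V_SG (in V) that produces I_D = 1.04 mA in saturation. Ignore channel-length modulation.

V_SG = 1.99 V

In saturation I_D = ½ k_p (V_SG − |V_tp|)², so V_SG − |V_tp| = √(2 I_D / k_p) = √(2 × 1.04 / 0.791) = 1.62 V.
V_SG = 0.365 + 1.62 = 1.99 V.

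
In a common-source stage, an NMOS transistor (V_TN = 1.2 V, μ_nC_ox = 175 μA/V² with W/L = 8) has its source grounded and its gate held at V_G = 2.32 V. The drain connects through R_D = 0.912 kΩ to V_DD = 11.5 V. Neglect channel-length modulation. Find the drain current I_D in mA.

I_D = 0.878 mA

V_GS = V_G = 2.32 V, so V_ov = 2.32 − 1.2 = 1.12 V.
k_n = μ_nC_ox · (W/L) = 1.4 mA/V².
Assume saturation: I_D = ½ k_n V_ov² = 0.5 × 1.4 × 1.12² = 0.878 mA, giving V_DS = V_DD − I_D R_D = 11.5 − 0.878 × 0.912 = 10.7 V.
V_DS = 10.7 V ≥ V_ov = 1.12 V, confirming saturation.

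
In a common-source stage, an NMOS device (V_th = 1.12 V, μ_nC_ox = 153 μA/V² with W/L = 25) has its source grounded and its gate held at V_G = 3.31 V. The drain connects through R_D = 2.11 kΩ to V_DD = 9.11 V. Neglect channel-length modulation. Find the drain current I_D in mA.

I_D = 4.05 mA

V_GS = V_G = 3.31 V, so V_ov = 3.31 − 1.12 = 2.19 V.
k_n = μ_nC_ox · (W/L) = 3.825 mA/V².
Assume saturation: I_D = ½ k_n V_ov² = 0.5 × 3.825 × 2.19² = 9.17 mA, giving V_DS = V_DD − I_D R_D = 9.11 − 9.17 × 2.11 = -10.2 V.
But -10.2 V < V_ov = 2.19 V, so the device is actually in triode.
In triode I_D = k_n[V_ov V_DS − ½ V_DS²] and I_D = (V_DD − V_DS)/R_D. Equating: 4.04 V_DS² − 18.67 V_DS + 9.11 = 0, giving V_DS = 0.554 V (the root below V_ov).
I_D = (9.11 − 0.554) / 2.11 = 4.05 mA.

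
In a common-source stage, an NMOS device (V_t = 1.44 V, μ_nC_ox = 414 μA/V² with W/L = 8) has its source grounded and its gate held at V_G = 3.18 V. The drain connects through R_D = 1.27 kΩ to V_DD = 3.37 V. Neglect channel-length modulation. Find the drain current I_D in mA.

V_GS = V_G = 3.18 V, so V_ov = 3.18 − 1.44 = 1.74 V.
k_n = μ_nC_ox · (W/L) = 3.312 mA/V².
Assume saturation: I_D = ½ k_n V_ov² = 0.5 × 3.312 × 1.74² = 5.01 mA, giving V_DS = V_DD − I_D R_D = 3.37 − 5.01 × 1.27 = -3 V.
But -3 V < V_ov = 1.74 V, so the device is actually in triode.
In triode I_D = k_n[V_ov V_DS − ½ V_DS²] and I_D = (V_DD − V_DS)/R_D. Equating: 2.1 V_DS² − 8.319 V_DS + 3.37 = 0, giving V_DS = 0.458 V (the root below V_ov).
I_D = (3.37 − 0.458) / 1.27 = 2.29 mA.

I_D = 2.29 mA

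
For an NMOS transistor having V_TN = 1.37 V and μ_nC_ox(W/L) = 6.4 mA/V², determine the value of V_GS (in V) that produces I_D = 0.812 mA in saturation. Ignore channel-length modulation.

V_GS = 1.87 V

In saturation I_D = ½ k_n (V_GS − V_TN)², so V_GS − V_TN = √(2 I_D / k_n) = √(2 × 0.812 / 6.4) = 0.504 V.
V_GS = 1.37 + 0.504 = 1.87 V.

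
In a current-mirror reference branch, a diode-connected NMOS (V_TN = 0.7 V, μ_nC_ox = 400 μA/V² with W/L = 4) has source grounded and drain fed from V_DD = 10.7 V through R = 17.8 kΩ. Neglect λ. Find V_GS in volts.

V_GS = 1.50 V

With gate tied to drain, V_GS = V_DS ≥ V_GS − V_TN, so the device is in saturation.
k_n = μ_nC_ox · (W/L) = 1.6 mA/V².
KCL at the drain: ½ k_n (V_GS − V_TN)² = (V_DD − V_GS)/R.
Let x = V_GS − 0.7. Then 14.2 x² + x − 10 = 0, giving x = 0.804 V (positive root), so V_GS = 1.5 V.
I_D = (V_DD − V_GS)/R = (10.7 − 1.5) / 17.8 = 0.517 mA.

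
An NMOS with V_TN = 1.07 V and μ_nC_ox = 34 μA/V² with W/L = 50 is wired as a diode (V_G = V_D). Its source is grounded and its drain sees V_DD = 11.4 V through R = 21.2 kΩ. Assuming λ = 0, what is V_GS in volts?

With gate tied to drain, V_GS = V_DS ≥ V_GS − V_TN, so the device is in saturation.
k_n = μ_nC_ox · (W/L) = 1.7 mA/V².
KCL at the drain: ½ k_n (V_GS − V_TN)² = (V_DD − V_GS)/R.
Let x = V_GS − 1.07. Then 18 x² + x − 10.33 = 0, giving x = 0.73 V (positive root), so V_GS = 1.8 V.
I_D = (V_DD − V_GS)/R = (11.4 − 1.8) / 21.2 = 0.453 mA.

V_GS = 1.80 V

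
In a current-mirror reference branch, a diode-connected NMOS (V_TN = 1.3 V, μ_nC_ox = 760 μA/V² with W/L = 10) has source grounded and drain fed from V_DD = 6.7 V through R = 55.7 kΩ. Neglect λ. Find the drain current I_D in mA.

With gate tied to drain, V_GS = V_DS ≥ V_GS − V_TN, so the device is in saturation.
k_n = μ_nC_ox · (W/L) = 7.6 mA/V².
KCL at the drain: ½ k_n (V_GS − V_TN)² = (V_DD − V_GS)/R.
Let x = V_GS − 1.3. Then 212 x² + x − 5.4 = 0, giving x = 0.157 V (positive root), so V_GS = 1.46 V.
I_D = (V_DD − V_GS)/R = (6.7 − 1.46) / 55.7 = 0.0941 mA.

I_D = 0.0941 mA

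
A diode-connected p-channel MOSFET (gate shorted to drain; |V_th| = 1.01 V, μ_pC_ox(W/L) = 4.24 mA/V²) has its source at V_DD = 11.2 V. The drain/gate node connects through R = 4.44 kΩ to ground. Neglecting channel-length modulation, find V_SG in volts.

V_SG = 2.00 V

With gate tied to drain, V_SG = V_SD ≥ V_SG − |V_th|, so the device is in saturation.
KCL at the drain: ½ k_p (V_SG − |V_th|)² = (V_DD − V_SG)/R.
Let x = V_SG − 1.01. Then 9.41 x² + x − 10.19 = 0, giving x = 0.989 V (positive root), so V_SG = 2 V.
I_D = (V_DD − V_SG)/R = (11.2 − 2) / 4.44 = 2.07 mA.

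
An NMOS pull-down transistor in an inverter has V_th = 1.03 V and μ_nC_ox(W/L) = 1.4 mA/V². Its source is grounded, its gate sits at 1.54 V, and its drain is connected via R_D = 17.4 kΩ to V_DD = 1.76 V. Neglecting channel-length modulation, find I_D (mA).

V_GS = V_G = 1.54 V, so V_ov = 1.54 − 1.03 = 0.51 V.
Assume saturation: I_D = ½ k_n V_ov² = 0.5 × 1.4 × 0.51² = 0.182 mA, giving V_DS = V_DD − I_D R_D = 1.76 − 0.182 × 17.4 = -1.41 V.
But -1.41 V < V_ov = 0.51 V, so the device is actually in triode.
In triode I_D = k_n[V_ov V_DS − ½ V_DS²] and I_D = (V_DD − V_DS)/R_D. Equating: 12.2 V_DS² − 13.42 V_DS + 1.76 = 0, giving V_DS = 0.152 V (the root below V_ov).
I_D = (1.76 − 0.152) / 17.4 = 0.0924 mA.

I_D = 0.0924 mA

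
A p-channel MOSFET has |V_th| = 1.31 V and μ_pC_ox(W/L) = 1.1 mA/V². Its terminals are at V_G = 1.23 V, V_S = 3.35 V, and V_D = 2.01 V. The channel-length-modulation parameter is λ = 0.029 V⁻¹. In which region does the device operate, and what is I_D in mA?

Saturation; I_D = 0.375 mA

V_SG = V_S − V_G = 3.35 − 1.23 = 2.12 V; V_SD = V_S − V_D = 3.35 − 2.01 = 1.34 V.
V_ov = V_SG − |V_th| = 2.12 − 1.31 = 0.81 V.
Since V_SD = 1.34 V ≥ V_ov = 0.81 V, the device is in saturation.
I_D = ½ k_p V_ov² (1 + λ V_SD) = 0.5 × 1.1 × 0.81² × (1 + 0.029 × 1.34) = 0.375 mA.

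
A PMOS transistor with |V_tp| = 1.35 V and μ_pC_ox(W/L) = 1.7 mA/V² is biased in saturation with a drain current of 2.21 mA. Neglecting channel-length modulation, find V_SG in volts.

V_SG = 2.96 V

In saturation I_D = ½ k_p (V_SG − |V_tp|)², so V_SG − |V_tp| = √(2 I_D / k_p) = √(2 × 2.21 / 1.7) = 1.61 V.
V_SG = 1.35 + 1.61 = 2.96 V.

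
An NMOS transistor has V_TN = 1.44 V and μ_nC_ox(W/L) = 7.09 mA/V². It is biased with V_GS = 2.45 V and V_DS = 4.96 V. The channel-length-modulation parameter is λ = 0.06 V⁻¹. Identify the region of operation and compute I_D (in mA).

Saturation; I_D = 4.69 mA

V_ov = V_GS − V_TN = 2.45 − 1.44 = 1.01 V.
Since V_DS = 4.96 V ≥ V_ov = 1.01 V, the device is in saturation.
I_D = ½ k_n V_ov² (1 + λ V_DS) = 0.5 × 7.09 × 1.01² × (1 + 0.06 × 4.96) = 4.69 mA.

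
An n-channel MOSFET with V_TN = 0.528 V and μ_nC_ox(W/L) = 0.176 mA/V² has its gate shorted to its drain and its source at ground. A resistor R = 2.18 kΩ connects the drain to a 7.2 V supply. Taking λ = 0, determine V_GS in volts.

With gate tied to drain, V_GS = V_DS ≥ V_GS − V_TN, so the device is in saturation.
KCL at the drain: ½ k_n (V_GS − V_TN)² = (V_DD − V_GS)/R.
Let x = V_GS − 0.528. Then 0.192 x² + x − 6.672 = 0, giving x = 3.84 V (positive root), so V_GS = 4.37 V.
I_D = (V_DD − V_GS)/R = (7.2 − 4.37) / 2.18 = 1.3 mA.

V_GS = 4.37 V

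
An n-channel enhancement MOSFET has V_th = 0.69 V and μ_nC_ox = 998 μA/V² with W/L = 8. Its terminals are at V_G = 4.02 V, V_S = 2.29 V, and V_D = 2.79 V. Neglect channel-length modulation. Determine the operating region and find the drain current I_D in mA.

Triode; I_D = 3.15 mA

V_GS = V_G − V_S = 4.02 − 2.29 = 1.73 V; V_DS = V_D − V_S = 2.79 − 2.29 = 0.5 V.
k_n = μ_nC_ox · (W/L) = 7.984 mA/V².
V_ov = V_GS − V_th = 1.73 − 0.69 = 1.04 V.
Since V_DS = 0.5 V < V_ov = 1.04 V, the device is in the triode region.
I_D = k_n [V_ov · V_DS − ½ V_DS²] = 7.984 × [1.04 × 0.5 − 0.5 × 0.5²] = 3.15 mA.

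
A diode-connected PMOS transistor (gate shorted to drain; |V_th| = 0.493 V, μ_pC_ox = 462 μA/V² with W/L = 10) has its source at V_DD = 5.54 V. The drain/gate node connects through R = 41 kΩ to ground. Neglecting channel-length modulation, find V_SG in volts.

With gate tied to drain, V_SG = V_SD ≥ V_SG − |V_th|, so the device is in saturation.
k_p = μ_pC_ox · (W/L) = 4.62 mA/V².
KCL at the drain: ½ k_p (V_SG − |V_th|)² = (V_DD − V_SG)/R.
Let x = V_SG − 0.493. Then 94.7 x² + x − 5.047 = 0, giving x = 0.226 V (positive root), so V_SG = 0.719 V.
I_D = (V_DD − V_SG)/R = (5.54 − 0.719) / 41 = 0.118 mA.

V_SG = 0.719 V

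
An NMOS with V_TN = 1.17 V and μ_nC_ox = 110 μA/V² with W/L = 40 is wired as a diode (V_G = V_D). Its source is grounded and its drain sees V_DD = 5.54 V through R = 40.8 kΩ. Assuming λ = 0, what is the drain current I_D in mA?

With gate tied to drain, V_GS = V_DS ≥ V_GS − V_TN, so the device is in saturation.
k_n = μ_nC_ox · (W/L) = 4.4 mA/V².
KCL at the drain: ½ k_n (V_GS − V_TN)² = (V_DD − V_GS)/R.
Let x = V_GS − 1.17. Then 89.8 x² + x − 4.37 = 0, giving x = 0.215 V (positive root), so V_GS = 1.39 V.
I_D = (V_DD − V_GS)/R = (5.54 − 1.39) / 40.8 = 0.102 mA.

I_D = 0.102 mA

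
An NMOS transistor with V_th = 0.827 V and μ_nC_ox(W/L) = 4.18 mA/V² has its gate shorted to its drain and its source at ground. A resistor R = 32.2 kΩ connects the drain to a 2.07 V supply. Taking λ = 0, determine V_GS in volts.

V_GS = 0.956 V

With gate tied to drain, V_GS = V_DS ≥ V_GS − V_th, so the device is in saturation.
KCL at the drain: ½ k_n (V_GS − V_th)² = (V_DD − V_GS)/R.
Let x = V_GS − 0.827. Then 67.3 x² + x − 1.243 = 0, giving x = 0.129 V (positive root), so V_GS = 0.956 V.
I_D = (V_DD − V_GS)/R = (2.07 − 0.956) / 32.2 = 0.0346 mA.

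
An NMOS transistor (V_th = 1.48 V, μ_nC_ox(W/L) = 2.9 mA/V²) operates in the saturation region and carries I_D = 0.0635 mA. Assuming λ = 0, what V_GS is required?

In saturation I_D = ½ k_n (V_GS − V_th)², so V_GS − V_th = √(2 I_D / k_n) = √(2 × 0.0635 / 2.9) = 0.209 V.
V_GS = 1.48 + 0.209 = 1.69 V.

V_GS = 1.69 V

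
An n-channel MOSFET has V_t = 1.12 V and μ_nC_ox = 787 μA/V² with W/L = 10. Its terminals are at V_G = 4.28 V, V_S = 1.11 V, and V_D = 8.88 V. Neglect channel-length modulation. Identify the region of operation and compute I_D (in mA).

V_GS = V_G − V_S = 4.28 − 1.11 = 3.17 V; V_DS = V_D − V_S = 8.88 − 1.11 = 7.77 V.
k_n = μ_nC_ox · (W/L) = 7.87 mA/V².
V_ov = V_GS − V_t = 3.17 − 1.12 = 2.05 V.
Since V_DS = 7.77 V ≥ V_ov = 2.05 V, the device is in saturation.
I_D = ½ k_n V_ov² = 0.5 × 7.87 × 2.05² = 16.5 mA.

Saturation; I_D = 16.5 mA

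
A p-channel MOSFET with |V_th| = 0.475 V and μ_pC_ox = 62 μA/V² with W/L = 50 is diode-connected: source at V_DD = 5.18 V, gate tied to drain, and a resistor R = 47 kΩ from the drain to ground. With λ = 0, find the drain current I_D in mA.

With gate tied to drain, V_SG = V_SD ≥ V_SG − |V_th|, so the device is in saturation.
k_p = μ_pC_ox · (W/L) = 3.1 mA/V².
KCL at the drain: ½ k_p (V_SG − |V_th|)² = (V_DD − V_SG)/R.
Let x = V_SG − 0.475. Then 72.9 x² + x − 4.705 = 0, giving x = 0.247 V (positive root), so V_SG = 0.722 V.
I_D = (V_DD − V_SG)/R = (5.18 − 0.722) / 47 = 0.0948 mA.

I_D = 0.0948 mA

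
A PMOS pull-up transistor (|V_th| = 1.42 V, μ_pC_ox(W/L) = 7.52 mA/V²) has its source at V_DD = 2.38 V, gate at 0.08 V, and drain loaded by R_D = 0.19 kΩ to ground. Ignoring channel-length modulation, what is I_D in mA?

I_D = 2.91 mA

V_SG = V_DD − V_G = 2.38 − 0.08 = 2.3 V, so V_ov = 2.3 − 1.42 = 0.88 V.
Assume saturation: I_D = ½ k_p V_ov² = 0.5 × 7.52 × 0.88² = 2.91 mA, giving V_SD = V_DD − I_D R_D = 2.38 − 2.91 × 0.19 = 1.83 V.
V_SD = 1.83 V ≥ V_ov = 0.88 V, confirming saturation.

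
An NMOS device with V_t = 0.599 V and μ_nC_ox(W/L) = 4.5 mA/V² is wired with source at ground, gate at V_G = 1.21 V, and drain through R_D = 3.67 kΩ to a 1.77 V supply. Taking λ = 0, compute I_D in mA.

V_GS = V_G = 1.21 V, so V_ov = 1.21 − 0.599 = 0.611 V.
Assume saturation: I_D = ½ k_n V_ov² = 0.5 × 4.5 × 0.611² = 0.84 mA, giving V_DS = V_DD − I_D R_D = 1.77 − 0.84 × 3.67 = -1.31 V.
But -1.31 V < V_ov = 0.611 V, so the device is actually in triode.
In triode I_D = k_n[V_ov V_DS − ½ V_DS²] and I_D = (V_DD − V_DS)/R_D. Equating: 8.26 V_DS² − 11.09 V_DS + 1.77 = 0, giving V_DS = 0.185 V (the root below V_ov).
I_D = (1.77 − 0.185) / 3.67 = 0.432 mA.

I_D = 0.432 mA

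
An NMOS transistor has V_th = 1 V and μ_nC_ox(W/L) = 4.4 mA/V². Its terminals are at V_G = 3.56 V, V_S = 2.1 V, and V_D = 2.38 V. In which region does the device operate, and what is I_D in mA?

Triode; I_D = 0.394 mA

V_GS = V_G − V_S = 3.56 − 2.1 = 1.46 V; V_DS = V_D − V_S = 2.38 − 2.1 = 0.28 V.
V_ov = V_GS − V_th = 1.46 − 1 = 0.46 V.
Since V_DS = 0.28 V < V_ov = 0.46 V, the device is in the triode region.
I_D = k_n [V_ov · V_DS − ½ V_DS²] = 4.4 × [0.46 × 0.28 − 0.5 × 0.28²] = 0.394 mA.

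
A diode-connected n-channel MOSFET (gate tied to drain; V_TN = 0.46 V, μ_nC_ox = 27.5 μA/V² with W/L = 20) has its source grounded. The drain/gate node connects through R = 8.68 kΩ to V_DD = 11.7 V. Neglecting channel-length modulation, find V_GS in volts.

With gate tied to drain, V_GS = V_DS ≥ V_GS − V_TN, so the device is in saturation.
k_n = μ_nC_ox · (W/L) = 0.55 mA/V².
KCL at the drain: ½ k_n (V_GS − V_TN)² = (V_DD − V_GS)/R.
Let x = V_GS − 0.46. Then 2.39 x² + x − 11.24 = 0, giving x = 1.97 V (positive root), so V_GS = 2.43 V.
I_D = (V_DD − V_GS)/R = (11.7 − 2.43) / 8.68 = 1.07 mA.

V_GS = 2.43 V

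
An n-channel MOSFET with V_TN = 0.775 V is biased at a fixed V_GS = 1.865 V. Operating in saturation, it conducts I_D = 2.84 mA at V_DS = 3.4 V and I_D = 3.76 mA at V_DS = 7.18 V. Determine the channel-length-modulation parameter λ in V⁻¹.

With V_GS fixed, I_D ∝ (1 + λ V_DS) in saturation, so I_D2/I_D1 = (1 + λ V_DS2)/(1 + λ V_DS1).
3.76/2.84 = 1.324 = (1 + 7.18 λ)/(1 + 3.4 λ).
Solving: λ (I_D1 V_DS2 − I_D2 V_DS1) = I_D2 − I_D1, so λ = (3.76 − 2.84) / (2.84 × 7.18 − 3.76 × 3.4) = 0.92 / 7.61 = 0.121 V⁻¹.

λ = 0.121 V⁻¹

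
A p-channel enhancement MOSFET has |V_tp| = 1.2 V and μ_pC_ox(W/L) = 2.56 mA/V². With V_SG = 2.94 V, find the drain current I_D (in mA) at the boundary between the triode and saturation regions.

I_D = 3.88 mA

At the boundary V_SD = V_ov = V_SG − |V_tp| = 2.94 − 1.2 = 1.74 V.
I_D = ½ k_p V_ov² = 0.5 × 2.56 × 1.74² = 3.88 mA.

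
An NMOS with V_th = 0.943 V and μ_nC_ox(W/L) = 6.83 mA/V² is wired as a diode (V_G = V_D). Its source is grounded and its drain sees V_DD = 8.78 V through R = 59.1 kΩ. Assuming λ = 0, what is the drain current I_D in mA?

With gate tied to drain, V_GS = V_DS ≥ V_GS − V_th, so the device is in saturation.
KCL at the drain: ½ k_n (V_GS − V_th)² = (V_DD − V_GS)/R.
Let x = V_GS − 0.943. Then 202 x² + x − 7.837 = 0, giving x = 0.195 V (positive root), so V_GS = 1.14 V.
I_D = (V_DD − V_GS)/R = (8.78 − 1.14) / 59.1 = 0.129 mA.

I_D = 0.129 mA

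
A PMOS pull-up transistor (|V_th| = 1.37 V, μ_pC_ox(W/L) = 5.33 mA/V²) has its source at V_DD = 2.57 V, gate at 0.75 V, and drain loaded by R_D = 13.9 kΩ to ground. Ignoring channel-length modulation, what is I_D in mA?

V_SG = V_DD − V_G = 2.57 − 0.75 = 1.82 V, so V_ov = 1.82 − 1.37 = 0.45 V.
Assume saturation: I_D = ½ k_p V_ov² = 0.5 × 5.33 × 0.45² = 0.54 mA, giving V_SD = V_DD − I_D R_D = 2.57 − 0.54 × 13.9 = -4.93 V.
But -4.93 V < V_ov = 0.45 V, so the device is actually in triode.
In triode I_D = k_p[V_ov V_SD − ½ V_SD²] and I_D = (V_DD − V_SD)/R_D. Equating: 37 V_SD² − 34.34 V_SD + 2.57 = 0, giving V_SD = 0.0821 V (the root below V_ov).
I_D = (2.57 − 0.0821) / 13.9 = 0.179 mA.

I_D = 0.179 mA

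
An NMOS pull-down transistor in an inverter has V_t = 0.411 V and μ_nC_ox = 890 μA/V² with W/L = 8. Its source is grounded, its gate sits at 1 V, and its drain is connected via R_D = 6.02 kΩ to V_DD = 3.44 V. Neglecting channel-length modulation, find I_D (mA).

V_GS = V_G = 1 V, so V_ov = 1 − 0.411 = 0.589 V.
k_n = μ_nC_ox · (W/L) = 7.12 mA/V².
Assume saturation: I_D = ½ k_n V_ov² = 0.5 × 7.12 × 0.589² = 1.24 mA, giving V_DS = V_DD − I_D R_D = 3.44 − 1.24 × 6.02 = -3.99 V.
But -3.99 V < V_ov = 0.589 V, so the device is actually in triode.
In triode I_D = k_n[V_ov V_DS − ½ V_DS²] and I_D = (V_DD − V_DS)/R_D. Equating: 21.4 V_DS² − 26.25 V_DS + 3.44 = 0, giving V_DS = 0.149 V (the root below V_ov).
I_D = (3.44 − 0.149) / 6.02 = 0.547 mA.

I_D = 0.547 mA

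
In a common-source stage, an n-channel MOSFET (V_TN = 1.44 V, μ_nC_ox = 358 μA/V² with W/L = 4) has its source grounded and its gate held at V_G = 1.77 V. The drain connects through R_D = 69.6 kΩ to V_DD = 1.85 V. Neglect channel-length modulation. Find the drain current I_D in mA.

V_GS = V_G = 1.77 V, so V_ov = 1.77 − 1.44 = 0.33 V.
k_n = μ_nC_ox · (W/L) = 1.432 mA/V².
Assume saturation: I_D = ½ k_n V_ov² = 0.5 × 1.432 × 0.33² = 0.078 mA, giving V_DS = V_DD − I_D R_D = 1.85 − 0.078 × 69.6 = -3.58 V.
But -3.58 V < V_ov = 0.33 V, so the device is actually in triode.
In triode I_D = k_n[V_ov V_DS − ½ V_DS²] and I_D = (V_DD − V_DS)/R_D. Equating: 49.8 V_DS² − 33.89 V_DS + 1.85 = 0, giving V_DS = 0.0599 V (the root below V_ov).
I_D = (1.85 − 0.0599) / 69.6 = 0.0257 mA.

I_D = 0.0257 mA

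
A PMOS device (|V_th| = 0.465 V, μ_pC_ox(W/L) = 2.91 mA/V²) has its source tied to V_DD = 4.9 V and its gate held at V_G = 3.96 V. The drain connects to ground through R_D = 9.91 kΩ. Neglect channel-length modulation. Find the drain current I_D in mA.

I_D = 0.328 mA

V_SG = V_DD − V_G = 4.9 − 3.96 = 0.94 V, so V_ov = 0.94 − 0.465 = 0.475 V.
Assume saturation: I_D = ½ k_p V_ov² = 0.5 × 2.91 × 0.475² = 0.328 mA, giving V_SD = V_DD − I_D R_D = 4.9 − 0.328 × 9.91 = 1.65 V.
V_SD = 1.65 V ≥ V_ov = 0.475 V, confirming saturation.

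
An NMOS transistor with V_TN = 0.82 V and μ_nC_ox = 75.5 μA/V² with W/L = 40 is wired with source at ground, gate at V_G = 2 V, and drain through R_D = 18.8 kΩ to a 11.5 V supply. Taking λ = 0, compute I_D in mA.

V_GS = V_G = 2 V, so V_ov = 2 − 0.82 = 1.18 V.
k_n = μ_nC_ox · (W/L) = 3.02 mA/V².
Assume saturation: I_D = ½ k_n V_ov² = 0.5 × 3.02 × 1.18² = 2.1 mA, giving V_DS = V_DD − I_D R_D = 11.5 − 2.1 × 18.8 = -28 V.
But -28 V < V_ov = 1.18 V, so the device is actually in triode.
In triode I_D = k_n[V_ov V_DS − ½ V_DS²] and I_D = (V_DD − V_DS)/R_D. Equating: 28.4 V_DS² − 68 V_DS + 11.5 = 0, giving V_DS = 0.183 V (the root below V_ov).
I_D = (11.5 − 0.183) / 18.8 = 0.602 mA.

I_D = 0.602 mA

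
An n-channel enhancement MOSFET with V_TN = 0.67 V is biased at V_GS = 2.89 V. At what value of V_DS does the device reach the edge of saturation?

The boundary between triode and saturation is V_DS = V_GS − V_TN = V_ov.
V_ov = 2.89 − 0.67 = 2.22 V.

V_DS,sat = 2.22 V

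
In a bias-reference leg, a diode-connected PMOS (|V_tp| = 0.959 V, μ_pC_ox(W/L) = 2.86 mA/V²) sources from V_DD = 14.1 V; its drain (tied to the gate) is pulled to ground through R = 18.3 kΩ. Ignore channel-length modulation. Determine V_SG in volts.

V_SG = 1.65 V

With gate tied to drain, V_SG = V_SD ≥ V_SG − |V_tp|, so the device is in saturation.
KCL at the drain: ½ k_p (V_SG − |V_tp|)² = (V_DD − V_SG)/R.
Let x = V_SG − 0.959. Then 26.2 x² + x − 13.14 = 0, giving x = 0.69 V (positive root), so V_SG = 1.65 V.
I_D = (V_DD − V_SG)/R = (14.1 − 1.65) / 18.3 = 0.68 mA.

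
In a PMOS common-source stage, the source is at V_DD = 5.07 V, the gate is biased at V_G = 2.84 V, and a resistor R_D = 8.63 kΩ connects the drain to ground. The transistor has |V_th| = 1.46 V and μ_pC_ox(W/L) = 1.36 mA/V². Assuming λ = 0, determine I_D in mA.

I_D = 0.403 mA

V_SG = V_DD − V_G = 5.07 − 2.84 = 2.23 V, so V_ov = 2.23 − 1.46 = 0.77 V.
Assume saturation: I_D = ½ k_p V_ov² = 0.5 × 1.36 × 0.77² = 0.403 mA, giving V_SD = V_DD − I_D R_D = 5.07 − 0.403 × 8.63 = 1.59 V.
V_SD = 1.59 V ≥ V_ov = 0.77 V, confirming saturation.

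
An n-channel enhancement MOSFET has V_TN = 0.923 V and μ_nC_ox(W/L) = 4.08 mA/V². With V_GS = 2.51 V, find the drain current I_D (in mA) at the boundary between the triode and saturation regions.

I_D = 5.14 mA

At the boundary V_DS = V_ov = V_GS − V_TN = 2.51 − 0.923 = 1.59 V.
I_D = ½ k_n V_ov² = 0.5 × 4.08 × 1.59² = 5.14 mA.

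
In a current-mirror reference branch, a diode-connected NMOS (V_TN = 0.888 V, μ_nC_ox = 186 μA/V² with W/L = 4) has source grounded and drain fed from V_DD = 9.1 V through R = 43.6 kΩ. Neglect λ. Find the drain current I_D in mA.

With gate tied to drain, V_GS = V_DS ≥ V_GS − V_TN, so the device is in saturation.
k_n = μ_nC_ox · (W/L) = 0.744 mA/V².
KCL at the drain: ½ k_n (V_GS − V_TN)² = (V_DD − V_GS)/R.
Let x = V_GS − 0.888. Then 16.2 x² + x − 8.212 = 0, giving x = 0.681 V (positive root), so V_GS = 1.57 V.
I_D = (V_DD − V_GS)/R = (9.1 − 1.57) / 43.6 = 0.173 mA.

I_D = 0.173 mA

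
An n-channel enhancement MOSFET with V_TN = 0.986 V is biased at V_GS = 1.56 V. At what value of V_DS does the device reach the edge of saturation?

V_DS,sat = 0.574 V

The boundary between triode and saturation is V_DS = V_GS − V_TN = V_ov.
V_ov = 1.56 − 0.986 = 0.574 V.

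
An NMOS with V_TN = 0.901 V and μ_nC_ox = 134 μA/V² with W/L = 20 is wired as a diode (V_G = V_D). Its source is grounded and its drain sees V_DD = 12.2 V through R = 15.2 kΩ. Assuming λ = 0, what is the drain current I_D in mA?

With gate tied to drain, V_GS = V_DS ≥ V_GS − V_TN, so the device is in saturation.
k_n = μ_nC_ox · (W/L) = 2.68 mA/V².
KCL at the drain: ½ k_n (V_GS − V_TN)² = (V_DD − V_GS)/R.
Let x = V_GS − 0.901. Then 20.4 x² + x − 11.3 = 0, giving x = 0.721 V (positive root), so V_GS = 1.62 V.
I_D = (V_DD − V_GS)/R = (12.2 − 1.62) / 15.2 = 0.696 mA.

I_D = 0.696 mA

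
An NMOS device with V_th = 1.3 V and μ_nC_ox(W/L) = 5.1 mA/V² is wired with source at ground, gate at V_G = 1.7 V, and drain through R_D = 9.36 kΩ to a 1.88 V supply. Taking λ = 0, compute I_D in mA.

I_D = 0.189 mA

V_GS = V_G = 1.7 V, so V_ov = 1.7 − 1.3 = 0.4 V.
Assume saturation: I_D = ½ k_n V_ov² = 0.5 × 5.1 × 0.4² = 0.408 mA, giving V_DS = V_DD − I_D R_D = 1.88 − 0.408 × 9.36 = -1.94 V.
But -1.94 V < V_ov = 0.4 V, so the device is actually in triode.
In triode I_D = k_n[V_ov V_DS − ½ V_DS²] and I_D = (V_DD − V_DS)/R_D. Equating: 23.9 V_DS² − 20.09 V_DS + 1.88 = 0, giving V_DS = 0.107 V (the root below V_ov).
I_D = (1.88 − 0.107) / 9.36 = 0.189 mA.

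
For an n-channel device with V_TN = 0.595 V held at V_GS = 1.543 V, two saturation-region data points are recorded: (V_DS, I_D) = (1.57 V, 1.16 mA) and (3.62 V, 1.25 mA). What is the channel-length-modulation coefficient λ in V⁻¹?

With V_GS fixed, I_D ∝ (1 + λ V_DS) in saturation, so I_D2/I_D1 = (1 + λ V_DS2)/(1 + λ V_DS1).
1.25/1.16 = 1.078 = (1 + 3.62 λ)/(1 + 1.57 λ).
Solving: λ (I_D1 V_DS2 − I_D2 V_DS1) = I_D2 − I_D1, so λ = (1.25 − 1.16) / (1.16 × 3.62 − 1.25 × 1.57) = 0.09 / 2.24 = 0.0402 V⁻¹.

λ = 0.0402 V⁻¹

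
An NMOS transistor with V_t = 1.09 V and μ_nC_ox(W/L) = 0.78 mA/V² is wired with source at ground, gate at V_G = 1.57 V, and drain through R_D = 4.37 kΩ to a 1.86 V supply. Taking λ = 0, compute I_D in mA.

I_D = 0.0899 mA

V_GS = V_G = 1.57 V, so V_ov = 1.57 − 1.09 = 0.48 V.
Assume saturation: I_D = ½ k_n V_ov² = 0.5 × 0.78 × 0.48² = 0.0899 mA, giving V_DS = V_DD − I_D R_D = 1.86 − 0.0899 × 4.37 = 1.47 V.
V_DS = 1.47 V ≥ V_ov = 0.48 V, confirming saturation.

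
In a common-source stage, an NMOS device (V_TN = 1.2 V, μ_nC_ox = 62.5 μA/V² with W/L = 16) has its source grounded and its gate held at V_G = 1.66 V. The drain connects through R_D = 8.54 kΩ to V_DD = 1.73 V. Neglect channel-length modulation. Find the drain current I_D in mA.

V_GS = V_G = 1.66 V, so V_ov = 1.66 − 1.2 = 0.46 V.
k_n = μ_nC_ox · (W/L) = 1 mA/V².
Assume saturation: I_D = ½ k_n V_ov² = 0.5 × 1 × 0.46² = 0.106 mA, giving V_DS = V_DD − I_D R_D = 1.73 − 0.106 × 8.54 = 0.826 V.
V_DS = 0.826 V ≥ V_ov = 0.46 V, confirming saturation.

I_D = 0.106 mA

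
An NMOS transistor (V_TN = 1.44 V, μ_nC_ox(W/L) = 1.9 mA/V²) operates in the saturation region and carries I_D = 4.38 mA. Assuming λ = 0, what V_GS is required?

V_GS = 3.59 V

In saturation I_D = ½ k_n (V_GS − V_TN)², so V_GS − V_TN = √(2 I_D / k_n) = √(2 × 4.38 / 1.9) = 2.15 V.
V_GS = 1.44 + 2.15 = 3.59 V.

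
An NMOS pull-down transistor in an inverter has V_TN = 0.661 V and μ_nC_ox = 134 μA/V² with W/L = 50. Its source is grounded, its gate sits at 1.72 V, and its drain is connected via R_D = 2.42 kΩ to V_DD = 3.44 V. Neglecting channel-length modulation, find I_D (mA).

V_GS = V_G = 1.72 V, so V_ov = 1.72 − 0.661 = 1.06 V.
k_n = μ_nC_ox · (W/L) = 6.7 mA/V².
Assume saturation: I_D = ½ k_n V_ov² = 0.5 × 6.7 × 1.06² = 3.76 mA, giving V_DS = V_DD − I_D R_D = 3.44 − 3.76 × 2.42 = -5.65 V.
But -5.65 V < V_ov = 1.06 V, so the device is actually in triode.
In triode I_D = k_n[V_ov V_DS − ½ V_DS²] and I_D = (V_DD − V_DS)/R_D. Equating: 8.11 V_DS² − 18.17 V_DS + 3.44 = 0, giving V_DS = 0.209 V (the root below V_ov).
I_D = (3.44 − 0.209) / 2.42 = 1.34 mA.

I_D = 1.34 mA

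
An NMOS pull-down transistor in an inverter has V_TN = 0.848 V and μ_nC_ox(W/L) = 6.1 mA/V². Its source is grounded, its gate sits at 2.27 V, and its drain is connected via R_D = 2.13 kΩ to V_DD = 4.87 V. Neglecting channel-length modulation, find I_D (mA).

V_GS = V_G = 2.27 V, so V_ov = 2.27 − 0.848 = 1.42 V.
Assume saturation: I_D = ½ k_n V_ov² = 0.5 × 6.1 × 1.42² = 6.17 mA, giving V_DS = V_DD − I_D R_D = 4.87 − 6.17 × 2.13 = -8.27 V.
But -8.27 V < V_ov = 1.42 V, so the device is actually in triode.
In triode I_D = k_n[V_ov V_DS − ½ V_DS²] and I_D = (V_DD − V_DS)/R_D. Equating: 6.5 V_DS² − 19.48 V_DS + 4.87 = 0, giving V_DS = 0.275 V (the root below V_ov).
I_D = (4.87 − 0.275) / 2.13 = 2.16 mA.

I_D = 2.16 mA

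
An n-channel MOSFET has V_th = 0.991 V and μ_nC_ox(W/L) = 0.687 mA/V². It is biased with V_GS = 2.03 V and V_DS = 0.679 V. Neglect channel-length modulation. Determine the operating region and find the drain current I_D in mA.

V_ov = V_GS − V_th = 2.03 − 0.991 = 1.04 V.
Since V_DS = 0.679 V < V_ov = 1.04 V, the device is in the triode region.
I_D = k_n [V_ov · V_DS − ½ V_DS²] = 0.687 × [1.04 × 0.679 − 0.5 × 0.679²] = 0.326 mA.

Triode; I_D = 0.326 mA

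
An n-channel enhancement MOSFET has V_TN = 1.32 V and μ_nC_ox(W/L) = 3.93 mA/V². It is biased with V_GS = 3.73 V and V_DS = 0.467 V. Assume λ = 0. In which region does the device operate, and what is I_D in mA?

Triode; I_D = 3.99 mA

V_ov = V_GS − V_TN = 3.73 − 1.32 = 2.41 V.
Since V_DS = 0.467 V < V_ov = 2.41 V, the device is in the triode region.
I_D = k_n [V_ov · V_DS − ½ V_DS²] = 3.93 × [2.41 × 0.467 − 0.5 × 0.467²] = 3.99 mA.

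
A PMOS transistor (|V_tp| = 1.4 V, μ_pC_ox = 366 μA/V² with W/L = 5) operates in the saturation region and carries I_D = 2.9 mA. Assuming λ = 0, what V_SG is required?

V_SG = 3.18 V

k_p = μ_pC_ox · (W/L) = 1.83 mA/V².
In saturation I_D = ½ k_p (V_SG − |V_tp|)², so V_SG − |V_tp| = √(2 I_D / k_p) = √(2 × 2.9 / 1.83) = 1.78 V.
V_SG = 1.4 + 1.78 = 3.18 V.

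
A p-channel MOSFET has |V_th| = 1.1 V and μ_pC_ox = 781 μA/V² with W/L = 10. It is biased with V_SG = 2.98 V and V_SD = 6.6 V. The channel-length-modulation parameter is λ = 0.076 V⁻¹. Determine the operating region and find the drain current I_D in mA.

Saturation; I_D = 20.7 mA

k_p = μ_pC_ox · (W/L) = 7.81 mA/V².
V_ov = V_SG − |V_th| = 2.98 − 1.1 = 1.88 V.
Since V_SD = 6.6 V ≥ V_ov = 1.88 V, the device is in saturation.
I_D = ½ k_p V_ov² (1 + λ V_SD) = 0.5 × 7.81 × 1.88² × (1 + 0.076 × 6.6) = 20.7 mA.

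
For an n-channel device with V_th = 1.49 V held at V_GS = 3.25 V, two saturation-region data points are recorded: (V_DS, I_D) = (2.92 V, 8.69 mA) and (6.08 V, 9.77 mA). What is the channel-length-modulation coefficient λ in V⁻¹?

λ = 0.0444 V⁻¹

With V_GS fixed, I_D ∝ (1 + λ V_DS) in saturation, so I_D2/I_D1 = (1 + λ V_DS2)/(1 + λ V_DS1).
9.77/8.69 = 1.124 = (1 + 6.08 λ)/(1 + 2.92 λ).
Solving: λ (I_D1 V_DS2 − I_D2 V_DS1) = I_D2 − I_D1, so λ = (9.77 − 8.69) / (8.69 × 6.08 − 9.77 × 2.92) = 1.08 / 24.3 = 0.0444 V⁻¹.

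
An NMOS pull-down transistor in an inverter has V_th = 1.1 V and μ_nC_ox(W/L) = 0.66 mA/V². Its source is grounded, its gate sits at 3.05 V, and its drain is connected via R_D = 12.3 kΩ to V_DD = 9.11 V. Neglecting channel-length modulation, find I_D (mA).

V_GS = V_G = 3.05 V, so V_ov = 3.05 − 1.1 = 1.95 V.
Assume saturation: I_D = ½ k_n V_ov² = 0.5 × 0.66 × 1.95² = 1.25 mA, giving V_DS = V_DD − I_D R_D = 9.11 − 1.25 × 12.3 = -6.32 V.
But -6.32 V < V_ov = 1.95 V, so the device is actually in triode.
In triode I_D = k_n[V_ov V_DS − ½ V_DS²] and I_D = (V_DD − V_DS)/R_D. Equating: 4.06 V_DS² − 16.83 V_DS + 9.11 = 0, giving V_DS = 0.64 V (the root below V_ov).
I_D = (9.11 − 0.64) / 12.3 = 0.689 mA.

I_D = 0.689 mA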